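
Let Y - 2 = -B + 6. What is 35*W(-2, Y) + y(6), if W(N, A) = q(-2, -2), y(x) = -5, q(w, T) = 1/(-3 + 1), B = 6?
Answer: -45/2 ≈ -22.500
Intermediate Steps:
q(w, T) = -½ (q(w, T) = 1/(-2) = -½)
Y = 2 (Y = 2 + (-1*6 + 6) = 2 + (-6 + 6) = 2 + 0 = 2)
W(N, A) = -½
35*W(-2, Y) + y(6) = 35*(-½) - 5 = -35/2 - 5 = -45/2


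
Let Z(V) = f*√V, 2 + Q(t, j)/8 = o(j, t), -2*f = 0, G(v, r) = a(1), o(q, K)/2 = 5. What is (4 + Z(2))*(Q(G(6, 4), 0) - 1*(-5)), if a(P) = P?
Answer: 276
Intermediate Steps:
o(q, K) = 10 (o(q, K) = 2*5 = 10)
G(v, r) = 1
f = 0 (f = -½*0 = 0)
Q(t, j) = 64 (Q(t, j) = -16 + 8*10 = -16 + 80 = 64)
Z(V) = 0 (Z(V) = 0*√V = 0)
(4 + Z(2))*(Q(G(6, 4), 0) - 1*(-5)) = (4 + 0)*(64 - 1*(-5)) = 4*(64 + 5) = 4*69 = 276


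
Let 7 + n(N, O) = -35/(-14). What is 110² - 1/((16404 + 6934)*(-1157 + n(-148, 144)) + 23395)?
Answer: 327712673201/27083692 ≈ 12100.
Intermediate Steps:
n(N, O) = -9/2 (n(N, O) = -7 - 35/(-14) = -7 - 35*(-1/14) = -7 + 5/2 = -9/2)
110² - 1/((16404 + 6934)*(-1157 + n(-148, 144)) + 23395) = 110² - 1/((16404 + 6934)*(-1157 - 9/2) + 23395) = 12100 - 1/(23338*(-2323/2) + 23395) = 12100 - 1/(-27107087 + 23395) = 12100 - 1/(-27083692) = 12100 - 1*(-1/27083692) = 12100 + 1/27083692 = 327712673201/27083692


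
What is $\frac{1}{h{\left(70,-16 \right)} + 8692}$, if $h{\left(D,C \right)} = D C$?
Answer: $\frac{1}{7572} \approx 0.00013207$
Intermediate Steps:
$h{\left(D,C \right)} = C D$
$\frac{1}{h{\left(70,-16 \right)} + 8692} = \frac{1}{\left(-16\right) 70 + 8692} = \frac{1}{-1120 + 8692} = \frac{1}{7572}$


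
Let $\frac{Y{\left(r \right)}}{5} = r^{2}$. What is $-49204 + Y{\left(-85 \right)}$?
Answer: $-13079$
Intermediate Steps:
$Y{\left(r \right)} = 5 r^{2}$
$-49204 + Y{\left(-85 \right)} = -49204 + 5 \left(-85\right)^{2} = -49204 + 5 \cdot 7225 = -49204 + 36125 = -13079$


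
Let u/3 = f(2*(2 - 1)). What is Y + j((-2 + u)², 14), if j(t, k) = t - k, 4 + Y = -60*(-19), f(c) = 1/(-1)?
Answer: 1147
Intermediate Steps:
f(c) = -1
u = -3 (u = 3*(-1) = -3)
Y = 1136 (Y = -4 - 60*(-19) = -4 - 1*(-1140) = -4 + 1140 = 1136)
Y + j((-2 + u)², 14) = 1136 + ((-2 - 3)² - 1*14) = 1136 + ((-5)² - 14) = 1136 + (25 - 14) = 1136 + 11 = 1147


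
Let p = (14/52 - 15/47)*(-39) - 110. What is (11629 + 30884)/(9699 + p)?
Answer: 3996222/901549 ≈ 4.4326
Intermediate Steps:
p = -10157/94 (p = (14*(1/52) - 15*1/47)*(-39) - 110 = (7/26 - 15/47)*(-39) - 110 = -61/1222*(-39) - 110 = 183/94 - 110 = -10157/94 ≈ -108.05)
(11629 + 30884)/(9699 + p) = (11629 + 30884)/(9699 - 10157/94) = 42513/(901549/94) = 42513*(94/901549) = 3996222/901549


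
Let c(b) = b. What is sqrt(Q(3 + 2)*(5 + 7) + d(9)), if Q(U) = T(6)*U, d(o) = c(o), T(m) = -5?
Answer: I*sqrt(291) ≈ 17.059*I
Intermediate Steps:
d(o) = o
Q(U) = -5*U
sqrt(Q(3 + 2)*(5 + 7) + d(9)) = sqrt((-5*(3 + 2))*(5 + 7) + 9) = sqrt(-5*5*12 + 9) = sqrt(-25*12 + 9) = sqrt(-300 + 9) = sqrt(-291) = I*sqrt(291)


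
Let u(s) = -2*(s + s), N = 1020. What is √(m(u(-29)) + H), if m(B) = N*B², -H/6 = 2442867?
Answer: I*√932082 ≈ 965.44*I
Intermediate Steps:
H = -14657202 (H = -6*2442867 = -14657202)
u(s) = -4*s
m(B) = 1020*B²
√(m(u(-29)) + H) = √(1020*(-4*(-29))² - 14657202) = √(1020*116² - 14657202) = √(1020*13456 - 14657202) = √(13725120 - 14657202) = √(-932082) = I*√932082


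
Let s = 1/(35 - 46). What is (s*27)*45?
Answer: -1215/11 ≈ -110.45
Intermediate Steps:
s = -1/11 (s = 1/(-11) = -1/11 ≈ -0.090909)
(s*27)*45 = -1/11*27*45 = -27/11*45 = -1215/11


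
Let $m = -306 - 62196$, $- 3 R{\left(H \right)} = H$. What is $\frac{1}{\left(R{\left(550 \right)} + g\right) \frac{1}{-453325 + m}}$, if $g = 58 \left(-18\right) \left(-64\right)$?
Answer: $- \frac{1547481}{199898} \approx -7.7414$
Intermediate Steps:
$R{\left(H \right)} = - \frac{H}{3}$
$m = -62502$ ($m = -306 - 62196 = -62502$)
$g = 66816$ ($g = \left(-1044\right) \left(-64\right) = 66816$)
$\frac{1}{\left(R{\left(550 \right)} + g\right) \frac{1}{-453325 + m}} = \frac{1}{\left(\left(- \frac{1}{3}\right) 550 + 66816\right) \frac{1}{-453325 - 62502}} = \frac{1}{\left(- \frac{550}{3} + 66816\right) \frac{1}{-515827}} = \frac{1}{\frac{199898}{3} \left(- \frac{1}{515827}\right)} = \frac{1}{- \frac{199898}{1547481}} = - \frac{1547481}{199898}$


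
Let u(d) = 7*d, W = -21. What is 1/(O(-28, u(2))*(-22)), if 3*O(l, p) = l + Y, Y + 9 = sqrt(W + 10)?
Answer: 37/10120 + I*sqrt(11)/10120 ≈ 0.0036561 + 0.00032773*I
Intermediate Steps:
Y = -9 + I*sqrt(11) (Y = -9 + sqrt(-21 + 10) = -9 + sqrt(-11) = -9 + I*sqrt(11) ≈ -9.0 + 3.3166*I)
O(l, p) = -3 + l/3 + I*sqrt(11)/3 (O(l, p) = (l + (-9 + I*sqrt(11)))/3 = (-9 + l + I*sqrt(11))/3 = -3 + l/3 + I*sqrt(11)/3)
1/(O(-28, u(2))*(-22)) = 1/((-3 + (1/3)*(-28) + I*sqrt(11)/3)*(-22)) = 1/((-3 - 28/3 + I*sqrt(11)/3)*(-22)) = 1/((-37/3 + I*sqrt(11)/3)*(-22)) = 1/(814/3 - 22*I*sqrt(11)/3)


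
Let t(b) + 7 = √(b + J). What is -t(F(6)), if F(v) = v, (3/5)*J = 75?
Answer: 7 - √131 ≈ -4.4455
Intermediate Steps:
J = 125 (J = (5/3)*75 = 125)
t(b) = -7 + √(125 + b) (t(b) = -7 + √(b + 125) = -7 + √(125 + b))
-t(F(6)) = -(-7 + √(125 + 6)) = -(-7 + √131) = 7 - √131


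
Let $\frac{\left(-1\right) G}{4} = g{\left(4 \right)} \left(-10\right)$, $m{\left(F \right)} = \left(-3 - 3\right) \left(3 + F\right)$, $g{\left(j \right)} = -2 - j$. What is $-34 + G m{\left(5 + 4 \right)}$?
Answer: $17246$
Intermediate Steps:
$m{\left(F \right)} = -18 - 6 F$ ($m{\left(F \right)} = - 6 \left(3 + F\right) = -18 - 6 F$)
$G = -240$ ($G = - 4 \left(-2 - 4\right) \left(-10\right) = - 4 \left(\left(-6\right) \left(-10\right)\right) = \left(-4\right) 60 = -240$)
$-34 + G m{\left(5 + 4 \right)} = -34 - 240 \left(-18 - 6 \left(5 + 4\right)\right) = -34 - 240 \left(-18 - 54\right) = -34 - -17280 = -34 + 17280 = 17246$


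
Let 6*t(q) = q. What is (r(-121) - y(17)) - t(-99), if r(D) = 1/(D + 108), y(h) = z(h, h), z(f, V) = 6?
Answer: 271/26 ≈ 10.423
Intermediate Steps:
y(h) = 6
t(q) = q/6
r(D) = 1/(108 + D)
(r(-121) - y(17)) - t(-99) = (1/(108 - 121) - 1*6) - (-99)/6 = (1/(-13) - 6) - 1*(-33/2) = (-1/13 - 6) + 33/2 = -79/13 + 33/2 = 271/26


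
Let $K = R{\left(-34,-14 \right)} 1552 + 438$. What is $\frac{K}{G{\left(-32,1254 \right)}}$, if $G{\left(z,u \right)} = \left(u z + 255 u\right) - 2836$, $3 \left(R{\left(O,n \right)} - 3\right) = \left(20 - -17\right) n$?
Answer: $- \frac{394327}{415209} \approx -0.94971$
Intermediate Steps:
$R{\left(O,n \right)} = 3 + \frac{37 n}{3}$ ($R{\left(O,n \right)} = 3 + \frac{\left(20 - -17\right) n}{3} = 3 + \frac{\left(20 + 17\right) n}{3} = 3 + \frac{37 n}{3}$)
$G{\left(z,u \right)} = -2836 + 255 u + u z$ ($G{\left(z,u \right)} = \left(255 u + u z\right) - 2836 = -2836 + 255 u + u z$)
$K = - \frac{788654}{3}$ ($K = \left(3 + \frac{37}{3} \left(-14\right)\right) 1552 + 438 = \left(3 - \frac{518}{3}\right) 1552 + 438 = \left(- \frac{509}{3}\right) 1552 + 438 = - \frac{789968}{3} + 438 = - \frac{788654}{3} \approx -2.6288 \cdot 10^{5}$)
$\frac{K}{G{\left(-32,1254 \right)}} = - \frac{788654}{3 \left(-2836 + 255 \cdot 1254 + 1254 \left(-32\right)\right)} = - \frac{788654}{3 \left(-2836 + 319770 - 40128\right)} = - \frac{788654}{3 \cdot 276806} = \left(- \frac{788654}{3}\right) \frac{1}{276806} = - \frac{394327}{415209}$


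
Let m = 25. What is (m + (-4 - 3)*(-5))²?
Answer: 3600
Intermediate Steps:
(m + (-4 - 3)*(-5))² = (25 + (-4 - 3)*(-5))² = (25 - 7*(-5))² = (25 + 35)² = 60² = 3600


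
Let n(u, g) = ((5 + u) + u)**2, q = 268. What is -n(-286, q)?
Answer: -321489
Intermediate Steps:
n(u, g) = (5 + 2*u)**2
-n(-286, q) = -(5 + 2*(-286))**2 = -(5 - 572)**2 = -1*(-567)**2 = -1*321489 = -321489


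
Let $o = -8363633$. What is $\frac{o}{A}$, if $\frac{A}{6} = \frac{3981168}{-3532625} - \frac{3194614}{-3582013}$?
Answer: $\frac{105832648165898096125}{17851333496604} \approx 5.9286 \cdot 10^{6}$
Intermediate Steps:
$A = - \frac{17851333496604}{12653908674125}$ ($A = 6 \left(\frac{3981168}{-3532625} - \frac{3194614}{-3582013}\right) = 6 \left(3981168 \left(- \frac{1}{3532625}\right) - - \frac{3194614}{3582013}\right) = 6 \left(- \frac{3981168}{3532625} + \frac{3194614}{3582013}\right) = 6 \left(- \frac{2975222249434}{12653908674125}\right) = - \frac{17851333496604}{12653908674125} \approx -1.4107$)
$\frac{o}{A} = - \frac{8363633}{- \frac{17851333496604}{12653908674125}} = \left(-8363633\right) \left(- \frac{12653908674125}{17851333496604}\right) = \frac{105832648165898096125}{17851333496604}$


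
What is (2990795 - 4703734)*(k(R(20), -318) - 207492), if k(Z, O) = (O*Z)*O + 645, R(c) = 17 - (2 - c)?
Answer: -5708357226927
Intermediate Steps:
R(c) = 15 + c (R(c) = 17 + (-2 + c) = 15 + c)
k(Z, O) = 645 + Z*O**2 (k(Z, O) = Z*O**2 + 645 = 645 + Z*O**2)
(2990795 - 4703734)*(k(R(20), -318) - 207492) = (2990795 - 4703734)*((645 + (15 + 20)*(-318)**2) - 207492) = -1712939*((645 + 35*101124) - 207492) = -1712939*((645 + 3539340) - 207492) = -1712939*(3539985 - 207492) = -1712939*3332493 = -5708357226927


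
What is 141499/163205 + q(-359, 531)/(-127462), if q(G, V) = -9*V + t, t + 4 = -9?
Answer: 9408911949/10401217855 ≈ 0.90460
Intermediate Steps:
t = -13 (t = -4 - 9 = -13)
q(G, V) = -13 - 9*V (q(G, V) = -9*V - 13 = -13 - 9*V)
141499/163205 + q(-359, 531)/(-127462) = 141499/163205 + (-13 - 9*531)/(-127462) = 141499*(1/163205) + (-13 - 4779)*(-1/127462) = 141499/163205 - 4792*(-1/127462) = 141499/163205 + 2396/63731 = 9408911949/10401217855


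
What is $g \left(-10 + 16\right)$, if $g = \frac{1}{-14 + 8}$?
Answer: $-1$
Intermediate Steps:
$g = - \frac{1}{6}$ ($g = \frac{1}{-6} = - \frac{1}{6} \approx -0.16667$)
$g \left(-10 + 16\right) = - \frac{-10 + 16}{6} = \left(- \frac{1}{6}\right) 6 = -1$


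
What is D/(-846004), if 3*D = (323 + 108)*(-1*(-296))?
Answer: -31894/634503 ≈ -0.050266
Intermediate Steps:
D = 127576/3 (D = ((323 + 108)*(-1*(-296)))/3 = (431*296)/3 = (⅓)*127576 = 127576/3 ≈ 42525.)
D/(-846004) = (127576/3)/(-846004) = (127576/3)*(-1/846004) = -31894/634503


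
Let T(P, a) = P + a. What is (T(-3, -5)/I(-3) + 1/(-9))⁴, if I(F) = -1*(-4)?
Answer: 130321/6561 ≈ 19.863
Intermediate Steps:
I(F) = 4
(T(-3, -5)/I(-3) + 1/(-9))⁴ = ((-3 - 5)/4 + 1/(-9))⁴ = (-8*¼ + 1*(-⅑))⁴ = (-2 - ⅑)⁴ = (-19/9)⁴ = 130321/6561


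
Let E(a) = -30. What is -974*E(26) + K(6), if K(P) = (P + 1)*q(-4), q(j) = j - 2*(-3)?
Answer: 29234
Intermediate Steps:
q(j) = 6 + j (q(j) = j + 6 = 6 + j)
K(P) = 2 + 2*P (K(P) = (P + 1)*(6 - 4) = (1 + P)*2 = 2 + 2*P)
-974*E(26) + K(6) = -974*(-30) + (2 + 2*6) = 29220 + (2 + 12) = 29220 + 14 = 29234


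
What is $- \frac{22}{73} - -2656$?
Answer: $\frac{193866}{73} \approx 2655.7$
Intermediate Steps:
$- \frac{22}{73} - -2656 = \left(-22\right) \frac{1}{73} + 2656 = - \frac{22}{73} + 2656 = \frac{193866}{73}$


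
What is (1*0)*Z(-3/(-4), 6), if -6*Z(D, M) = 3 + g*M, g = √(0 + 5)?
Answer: 0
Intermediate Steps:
g = √5 ≈ 2.2361
Z(D, M) = -½ - M*√5/6 (Z(D, M) = -(3 + √5*M)/6 = -(3 + M*√5)/6 = -½ - M*√5/6)
(1*0)*Z(-3/(-4), 6) = (1*0)*(-½ - ⅙*6*√5) = 0*(-½ - √5) = 0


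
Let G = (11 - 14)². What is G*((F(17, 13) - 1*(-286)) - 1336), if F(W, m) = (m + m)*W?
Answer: -5472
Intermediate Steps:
F(W, m) = 2*W*m (F(W, m) = (2*m)*W = 2*W*m)
G = 9 (G = (-3)² = 9)
G*((F(17, 13) - 1*(-286)) - 1336) = 9*((2*17*13 - 1*(-286)) - 1336) = 9*((442 + 286) - 1336) = 9*(728 - 1336) = 9*(-608) = -5472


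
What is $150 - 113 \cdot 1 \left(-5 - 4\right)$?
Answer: $1167$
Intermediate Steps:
$150 - 113 \cdot 1 \left(-5 - 4\right) = 150 - 113 \cdot 1 \left(-9\right) = 150 - -1017 = 150 + 1017 = 1167$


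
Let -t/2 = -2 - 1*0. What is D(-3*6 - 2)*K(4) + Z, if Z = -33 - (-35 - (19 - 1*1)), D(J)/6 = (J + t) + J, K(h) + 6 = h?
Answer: 452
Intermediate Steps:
K(h) = -6 + h
t = 4 (t = -2*(-2 - 1*0) = -2*(-2 + 0) = -2*(-2) = 4)
D(J) = 24 + 12*J (D(J) = 6*((J + 4) + J) = 6*((4 + J) + J) = 6*(4 + 2*J) = 24 + 12*J)
Z = 20 (Z = -33 - (-35 - (19 - 1)) = -33 - (-35 - 1*18) = -33 - (-35 - 18) = -33 - 1*(-53) = -33 + 53 = 20)
D(-3*6 - 2)*K(4) + Z = (24 + 12*(-3*6 - 2))*(-6 + 4) + 20 = (24 + 12*(-18 - 2))*(-2) + 20 = (24 + 12*(-20))*(-2) + 20 = (24 - 240)*(-2) + 20 = -216*(-2) + 20 = 432 + 20 = 452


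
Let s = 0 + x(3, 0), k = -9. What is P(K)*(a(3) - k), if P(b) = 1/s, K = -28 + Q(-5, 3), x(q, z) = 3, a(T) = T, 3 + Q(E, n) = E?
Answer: 4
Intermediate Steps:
Q(E, n) = -3 + E
K = -36 (K = -28 + (-3 - 5) = -28 - 8 = -36)
s = 3 (s = 0 + 3 = 3)
P(b) = ⅓ (P(b) = 1/3 = ⅓)
P(K)*(a(3) - k) = (3 - 1*(-9))/3 = (3 + 9)/3 = (⅓)*12 = 4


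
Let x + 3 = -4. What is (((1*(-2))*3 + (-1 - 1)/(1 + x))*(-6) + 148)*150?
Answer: 27300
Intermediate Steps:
x = -7 (x = -3 - 4 = -7)
(((1*(-2))*3 + (-1 - 1)/(1 + x))*(-6) + 148)*150 = (((1*(-2))*3 + (-1 - 1)/(1 - 7))*(-6) + 148)*150 = ((-2*3 - 2/(-6))*(-6) + 148)*150 = ((-6 - 2*(-⅙))*(-6) + 148)*150 = ((-6 + ⅓)*(-6) + 148)*150 = (-17/3*(-6) + 148)*150 = (34 + 148)*150 = 182*150 = 27300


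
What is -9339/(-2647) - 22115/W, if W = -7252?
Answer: 126264833/19196044 ≈ 6.5777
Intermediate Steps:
-9339/(-2647) - 22115/W = -9339/(-2647) - 22115/(-7252) = -9339*(-1/2647) - 22115*(-1/7252) = 9339/2647 + 22115/7252 = 126264833/19196044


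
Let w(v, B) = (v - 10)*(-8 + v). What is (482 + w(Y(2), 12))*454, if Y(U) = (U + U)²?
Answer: 240620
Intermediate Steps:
Y(U) = 4*U² (Y(U) = (2*U)² = 4*U²)
w(v, B) = (-10 + v)*(-8 + v)
(482 + w(Y(2), 12))*454 = (482 + (80 + (4*2²)² - 72*2²))*454 = (482 + (80 + (4*4)² - 72*4))*454 = (482 + (80 + 16² - 18*16))*454 = (482 + (80 + 256 - 288))*454 = (482 + 48)*454 = 530*454 = 240620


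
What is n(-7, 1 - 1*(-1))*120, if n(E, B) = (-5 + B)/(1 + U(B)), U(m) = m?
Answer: -120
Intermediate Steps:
n(E, B) = (-5 + B)/(1 + B)
n(-7, 1 - 1*(-1))*120 = ((-5 + (1 - 1*(-1)))/(1 + (1 - 1*(-1))))*120 = ((-5 + (1 + 1))/(1 + (1 + 1)))*120 = ((-5 + 2)/(1 + 2))*120 = (-3/3)*120 = ((⅓)*(-3))*120 = -1*120 = -120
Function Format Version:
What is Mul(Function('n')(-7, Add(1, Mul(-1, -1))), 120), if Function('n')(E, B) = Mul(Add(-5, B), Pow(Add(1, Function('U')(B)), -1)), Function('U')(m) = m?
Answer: -120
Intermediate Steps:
Function('n')(E, B) = Mul(Pow(Add(1, B), -1), Add(-5, B)) (Function('n')(E, B) = Mul(Add(-5, B), Pow(Add(1, B), -1)) = Mul(Pow(Add(1, B), -1), Add(-5, B)))
Mul(Function('n')(-7, Add(1, Mul(-1, -1))), 120) = Mul(Mul(Pow(Add(1, Add(1, Mul(-1, -1))), -1), Add(-5, Add(1, Mul(-1, -1)))), 120) = Mul(Mul(Pow(Add(1, Add(1, 1)), -1), Add(-5, Add(1, 1))), 120) = Mul(Mul(Pow(Add(1, 2), -1), Add(-5, 2)), 120) = Mul(Mul(Pow(3, -1), -3), 120) = Mul(Mul(Rational(1, 3), -3), 120) = Mul(-1, 120) = -120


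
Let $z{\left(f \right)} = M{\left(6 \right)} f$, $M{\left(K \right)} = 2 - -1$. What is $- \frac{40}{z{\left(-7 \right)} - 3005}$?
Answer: $\frac{20}{1513} \approx 0.013219$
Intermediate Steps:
$M{\left(K \right)} = 3$ ($M{\left(K \right)} = 2 + 1 = 3$)
$z{\left(f \right)} = 3 f$
$- \frac{40}{z{\left(-7 \right)} - 3005} = - \frac{40}{3 \left(-7\right) - 3005} = - \frac{40}{-21 - 3005} = - \frac{40}{-3026} = \left(-40\right) \left(- \frac{1}{3026}\right) = \frac{20}{1513}$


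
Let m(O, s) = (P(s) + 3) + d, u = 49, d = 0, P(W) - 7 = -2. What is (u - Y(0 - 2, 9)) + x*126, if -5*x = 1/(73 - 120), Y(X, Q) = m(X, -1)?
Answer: 9761/235 ≈ 41.536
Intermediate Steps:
P(W) = 5 (P(W) = 7 - 2 = 5)
m(O, s) = 8 (m(O, s) = (5 + 3) + 0 = 8 + 0 = 8)
Y(X, Q) = 8
x = 1/235 (x = -1/(5*(73 - 120)) = -1/5/(-47) = -1/5*(-1/47) = 1/235 ≈ 0.0042553)
(u - Y(0 - 2, 9)) + x*126 = (49 - 1*8) + (1/235)*126 = (49 - 8) + 126/235 = 41 + 126/235 = 9761/235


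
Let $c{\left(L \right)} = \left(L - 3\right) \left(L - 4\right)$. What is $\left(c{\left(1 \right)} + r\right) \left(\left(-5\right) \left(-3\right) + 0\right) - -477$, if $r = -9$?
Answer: $432$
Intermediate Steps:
$c{\left(L \right)} = \left(-4 + L\right) \left(-3 + L\right)$ ($c{\left(L \right)} = \left(-3 + L\right) \left(-4 + L\right) = \left(-4 + L\right) \left(-3 + L\right)$)
$\left(c{\left(1 \right)} + r\right) \left(\left(-5\right) \left(-3\right) + 0\right) - -477 = \left(\left(12 + 1^{2} - 7\right) - 9\right) \left(\left(-5\right) \left(-3\right) + 0\right) - -477 = \left(\left(12 + 1 - 7\right) - 9\right) \left(15 + 0\right) + 477 = \left(6 - 9\right) 15 + 477 = \left(-3\right) 15 + 477 = -45 + 477 = 432$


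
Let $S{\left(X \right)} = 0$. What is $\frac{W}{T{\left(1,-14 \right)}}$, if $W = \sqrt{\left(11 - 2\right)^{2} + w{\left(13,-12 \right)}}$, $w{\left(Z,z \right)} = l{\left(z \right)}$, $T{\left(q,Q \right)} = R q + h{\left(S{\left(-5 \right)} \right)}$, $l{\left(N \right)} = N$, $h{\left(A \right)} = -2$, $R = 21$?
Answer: $\frac{\sqrt{69}}{19} \approx 0.43719$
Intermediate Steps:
$T{\left(q,Q \right)} = -2 + 21 q$ ($T{\left(q,Q \right)} = 21 q - 2 = -2 + 21 q$)
$w{\left(Z,z \right)} = z$
$W = \sqrt{69}$ ($W = \sqrt{\left(11 - 2\right)^{2} - 12} = \sqrt{9^{2} - 12} = \sqrt{81 - 12} = \sqrt{69} \approx 8.3066$)
$\frac{W}{T{\left(1,-14 \right)}} = \frac{\sqrt{69}}{-2 + 21 \cdot 1} = \frac{\sqrt{69}}{-2 + 21} = \frac{\sqrt{69}}{19}$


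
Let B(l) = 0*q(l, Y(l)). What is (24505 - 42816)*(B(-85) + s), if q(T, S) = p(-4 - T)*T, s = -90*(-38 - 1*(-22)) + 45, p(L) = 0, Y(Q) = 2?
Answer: -27191835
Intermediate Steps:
s = 1485 (s = -90*(-38 + 22) + 45 = -90*(-16) + 45 = 1440 + 45 = 1485)
q(T, S) = 0 (q(T, S) = 0*T = 0)
B(l) = 0 (B(l) = 0*0 = 0)
(24505 - 42816)*(B(-85) + s) = (24505 - 42816)*(0 + 1485) = -18311*1485 = -27191835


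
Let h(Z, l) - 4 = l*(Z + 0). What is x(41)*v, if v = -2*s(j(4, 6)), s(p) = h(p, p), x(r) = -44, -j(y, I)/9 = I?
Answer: 256960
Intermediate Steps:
j(y, I) = -9*I
h(Z, l) = 4 + Z*l (h(Z, l) = 4 + l*(Z + 0) = 4 + l*Z = 4 + Z*l)
s(p) = 4 + p² (s(p) = 4 + p*p = 4 + p²)
v = -5840 (v = -2*(4 + (-9*6)²) = -2*(4 + (-54)²) = -2*(4 + 2916) = -2*2920 = -5840)
x(41)*v = -44*(-5840) = 256960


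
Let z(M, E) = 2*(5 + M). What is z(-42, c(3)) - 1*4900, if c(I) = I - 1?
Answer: -4974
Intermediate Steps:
c(I) = -1 + I
z(M, E) = 10 + 2*M
z(-42, c(3)) - 1*4900 = (10 + 2*(-42)) - 1*4900 = (10 - 84) - 4900 = -74 - 4900 = -4974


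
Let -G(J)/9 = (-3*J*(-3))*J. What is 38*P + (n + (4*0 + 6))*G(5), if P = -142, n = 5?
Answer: -27671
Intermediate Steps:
G(J) = -81*J**2 (G(J) = -9*(-3*J*(-3))*J = -9*(-(-9)*J)*J = -9*9*J*J = -81*J**2)
38*P + (n + (4*0 + 6))*G(5) = 38*(-142) + (5 + (4*0 + 6))*(-81*5**2) = -5396 + (5 + (0 + 6))*(-81*25) = -5396 + (5 + 6)*(-2025) = -5396 + 11*(-2025) = -5396 - 22275 = -27671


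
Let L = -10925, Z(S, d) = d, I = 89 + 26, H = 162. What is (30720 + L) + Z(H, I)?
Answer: 19910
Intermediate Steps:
I = 115
(30720 + L) + Z(H, I) = (30720 - 10925) + 115 = 19795 + 115 = 19910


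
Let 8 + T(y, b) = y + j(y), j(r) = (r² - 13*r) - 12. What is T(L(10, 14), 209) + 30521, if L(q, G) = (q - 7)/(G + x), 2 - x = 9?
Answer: 1494306/49 ≈ 30496.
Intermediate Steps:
x = -7 (x = 2 - 1*9 = 2 - 9 = -7)
j(r) = -12 + r² - 13*r
L(q, G) = (-7 + q)/(-7 + G) (L(q, G) = (q - 7)/(G - 7) = (-7 + q)/(-7 + G))
T(y, b) = -20 + y² - 12*y (T(y, b) = -8 + (y + (-12 + y² - 13*y)) = -8 + (-12 + y² - 12*y) = -20 + y² - 12*y)
T(L(10, 14), 209) + 30521 = (-20 + ((-7 + 10)/(-7 + 14))² - 12*(-7 + 10)/(-7 + 14)) + 30521 = (-20 + (3/7)² - 12*3/7) + 30521 = (-20 + 9/49 - 36/7) + 30521 = -1223/49 + 30521 = 1494306/49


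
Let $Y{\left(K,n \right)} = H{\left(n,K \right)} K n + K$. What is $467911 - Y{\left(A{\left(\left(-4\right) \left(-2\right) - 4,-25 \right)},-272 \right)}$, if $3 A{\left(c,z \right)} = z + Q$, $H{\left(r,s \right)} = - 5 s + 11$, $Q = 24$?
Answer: $\frac{4200866}{9} \approx 4.6676 \cdot 10^{5}$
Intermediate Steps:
$H{\left(r,s \right)} = 11 - 5 s$
$A{\left(c,z \right)} = 8 + \frac{z}{3}$ ($A{\left(c,z \right)} = \frac{z + 24}{3} = \frac{24 + z}{3} = 8 + \frac{z}{3}$)
$Y{\left(K,n \right)} = K + K n \left(11 - 5 K\right)$ ($Y{\left(K,n \right)} = \left(11 - 5 K\right) K n + K = K \left(11 - 5 K\right) n + K = K n \left(11 - 5 K\right) + K = K + K n \left(11 - 5 K\right)$)
$467911 - Y{\left(A{\left(\left(-4\right) \left(-2\right) - 4,-25 \right)},-272 \right)} = 467911 - - \left(8 + \frac{1}{3} \left(-25\right)\right) \left(-1 - 272 \left(-11 + 5 \left(8 + \frac{1}{3} \left(-25\right)\right)\right)\right) = 467911 - - \left(8 - \frac{25}{3}\right) \left(-1 - 272 \left(-11 + 5 \left(8 - \frac{25}{3}\right)\right)\right) = 467911 - \left(-1\right) \left(- \frac{1}{3}\right) \left(-1 - 272 \left(-11 + 5 \left(- \frac{1}{3}\right)\right)\right) = 467911 - \left(-1\right) \left(- \frac{1}{3}\right) \left(-1 - 272 \left(-11 - \frac{5}{3}\right)\right) = 467911 - \left(-1\right) \left(- \frac{1}{3}\right) \left(-1 - - \frac{10336}{3}\right) = 467911 - \left(-1\right) \left(- \frac{1}{3}\right) \left(-1 + \frac{10336}{3}\right) = 467911 - \left(-1\right) \left(- \frac{1}{3}\right) \frac{10333}{3} = 467911 - \frac{10333}{9} = \frac{4200866}{9}$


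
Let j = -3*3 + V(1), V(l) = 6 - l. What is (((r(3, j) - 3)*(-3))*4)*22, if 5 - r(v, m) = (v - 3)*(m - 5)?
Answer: -528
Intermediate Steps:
j = -4 (j = -3*3 + (6 - 1*1) = -9 + (6 - 1) = -9 + 5 = -4)
r(v, m) = 5 - (-5 + m)*(-3 + v) (r(v, m) = 5 - (v - 3)*(m - 5) = 5 - (-3 + v)*(-5 + m) = 5 - (-5 + m)*(-3 + v))
(((r(3, j) - 3)*(-3))*4)*22 = ((((-10 + 3*(-4) + 5*3 - 1*(-4)*3) - 3)*(-3))*4)*22 = ((((-10 - 12 + 15 + 12) - 3)*(-3))*4)*22 = (((5 - 3)*(-3))*4)*22 = ((2*(-3))*4)*22 = -6*4*22 = -24*22 = -528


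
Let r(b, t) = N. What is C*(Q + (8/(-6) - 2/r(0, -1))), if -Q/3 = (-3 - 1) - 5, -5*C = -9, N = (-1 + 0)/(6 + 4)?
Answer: 411/5 ≈ 82.200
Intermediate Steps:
N = -1/10 ≈ -0.10000
r(b, t) = -1/10
C = 9/5 (C = -1/5*(-9) = 9/5 ≈ 1.8000)
Q = 27 (Q = -3*((-3 - 1) - 5) = -3*(-4 - 5) = -3*(-9) = 27)
C*(Q + (8/(-6) - 2/r(0, -1))) = 9*(27 + (8/(-6) - 2/(-1/10)))/5 = 9*(27 + (8*(-1/6) - 2*(-10)))/5 = 9*(27 + (-4/3 + 20))/5 = 9*(27 + 56/3)/5 = (9/5)*(137/3) = 411/5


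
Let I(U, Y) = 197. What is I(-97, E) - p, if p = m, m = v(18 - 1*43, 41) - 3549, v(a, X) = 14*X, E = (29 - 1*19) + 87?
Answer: 3172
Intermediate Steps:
E = 97 (E = (29 - 19) + 87 = 10 + 87 = 97)
m = -2975 (m = 14*41 - 3549 = 574 - 3549 = -2975)
p = -2975
I(-97, E) - p = 197 - 1*(-2975) = 197 + 2975 = 3172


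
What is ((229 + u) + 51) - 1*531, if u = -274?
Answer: -525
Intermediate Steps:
((229 + u) + 51) - 1*531 = ((229 - 274) + 51) - 1*531 = (-45 + 51) - 531 = 6 - 531 = -525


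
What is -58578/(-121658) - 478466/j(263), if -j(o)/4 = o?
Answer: 14567710171/31996054 ≈ 455.30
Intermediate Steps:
j(o) = -4*o
-58578/(-121658) - 478466/j(263) = -58578/(-121658) - 478466/((-4*263)) = -58578*(-1/121658) - 478466/(-1052) = 29289/60829 - 478466*(-1/1052) = 29289/60829 + 239233/526 = 14567710171/31996054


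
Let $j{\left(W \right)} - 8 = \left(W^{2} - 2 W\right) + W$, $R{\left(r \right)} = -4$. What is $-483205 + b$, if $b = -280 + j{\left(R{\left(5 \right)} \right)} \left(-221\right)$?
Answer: $-489673$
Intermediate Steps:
$j{\left(W \right)} = 8 + W^{2} - W$ ($j{\left(W \right)} = 8 + \left(\left(W^{2} - 2 W\right) + W\right) = 8 + \left(W^{2} - W\right) = 8 + W^{2} - W$)
$b = -6468$ ($b = -280 + \left(8 + \left(-4\right)^{2} - -4\right) \left(-221\right) = -280 + \left(8 + 16 + 4\right) \left(-221\right) = -280 + 28 \left(-221\right) = -280 - 6188 = -6468$)
$-483205 + b = -483205 - 6468 = -489673$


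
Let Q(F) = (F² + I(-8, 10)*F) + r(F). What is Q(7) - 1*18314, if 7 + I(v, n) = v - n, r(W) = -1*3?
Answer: -18443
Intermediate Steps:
r(W) = -3
I(v, n) = -7 + v - n (I(v, n) = -7 + (v - n) = -7 + v - n)
Q(F) = -3 + F² - 25*F (Q(F) = (F² + (-7 - 8 - 1*10)*F) - 3 = (F² + (-7 - 8 - 10)*F) - 3 = (F² - 25*F) - 3 = -3 + F² - 25*F)
Q(7) - 1*18314 = (-3 + 7² - 25*7) - 1*18314 = (-3 + 49 - 175) - 18314 = -129 - 18314 = -18443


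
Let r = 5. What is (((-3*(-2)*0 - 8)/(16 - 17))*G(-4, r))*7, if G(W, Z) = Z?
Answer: 280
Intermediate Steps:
(((-3*(-2)*0 - 8)/(16 - 17))*G(-4, r))*7 = (((-3*(-2)*0 - 8)/(16 - 17))*5)*7 = (((6*0 - 8)/(-1))*5)*7 = (((0 - 8)*(-1))*5)*7 = (-8*(-1)*5)*7 = (8*5)*7 = 40*7 = 280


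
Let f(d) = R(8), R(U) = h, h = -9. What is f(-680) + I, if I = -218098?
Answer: -218107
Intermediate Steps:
R(U) = -9
f(d) = -9
f(-680) + I = -9 - 218098 = -218107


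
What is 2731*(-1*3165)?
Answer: -8643615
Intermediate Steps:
2731*(-1*3165) = 2731*(-3165) = -8643615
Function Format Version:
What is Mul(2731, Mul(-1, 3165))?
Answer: -8643615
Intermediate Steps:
Mul(2731, Mul(-1, 3165)) = Mul(2731, -3165) = -8643615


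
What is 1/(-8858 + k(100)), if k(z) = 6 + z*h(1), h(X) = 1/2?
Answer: -1/8802 ≈ -0.00011361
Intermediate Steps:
h(X) = ½
k(z) = 6 + z/2 (k(z) = 6 + z*(½) = 6 + z/2)
1/(-8858 + k(100)) = 1/(-8858 + (6 + (½)*100)) = 1/(-8858 + (6 + 50)) = 1/(-8858 + 56) = 1/(-8802) = -1/8802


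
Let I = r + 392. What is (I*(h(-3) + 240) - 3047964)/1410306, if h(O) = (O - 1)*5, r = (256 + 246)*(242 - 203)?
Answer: 672718/705153 ≈ 0.95400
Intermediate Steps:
r = 19578 (r = 502*39 = 19578)
h(O) = -5 + 5*O (h(O) = (-1 + O)*5 = -5 + 5*O)
I = 19970 (I = 19578 + 392 = 19970)
(I*(h(-3) + 240) - 3047964)/1410306 = (19970*((-5 + 5*(-3)) + 240) - 3047964)/1410306 = (19970*((-5 - 15) + 240) - 3047964)*(1/1410306) = (19970*(-20 + 240) - 3047964)*(1/1410306) = (19970*220 - 3047964)*(1/1410306) = (4393400 - 3047964)*(1/1410306) = 1345436*(1/1410306) = 672718/705153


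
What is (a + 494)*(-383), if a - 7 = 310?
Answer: -310613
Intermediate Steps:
a = 317 (a = 7 + 310 = 317)
(a + 494)*(-383) = (317 + 494)*(-383) = 811*(-383) = -310613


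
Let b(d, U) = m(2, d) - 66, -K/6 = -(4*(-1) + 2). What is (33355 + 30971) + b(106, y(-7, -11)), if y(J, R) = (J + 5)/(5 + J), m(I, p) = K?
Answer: 64248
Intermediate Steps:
K = -12 (K = -(-6)*(4*(-1) + 2) = -(-6)*(-4 + 2) = -(-6)*(-2) = -6*2 = -12)
m(I, p) = -12
y(J, R) = 1 (y(J, R) = (5 + J)/(5 + J) = 1)
b(d, U) = -78 (b(d, U) = -12 - 66 = -78)
(33355 + 30971) + b(106, y(-7, -11)) = (33355 + 30971) - 78 = 64326 - 78 = 64248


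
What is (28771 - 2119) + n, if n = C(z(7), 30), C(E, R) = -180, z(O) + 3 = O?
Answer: 26472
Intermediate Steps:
z(O) = -3 + O
n = -180
(28771 - 2119) + n = (28771 - 2119) - 180 = 26652 - 180 = 26472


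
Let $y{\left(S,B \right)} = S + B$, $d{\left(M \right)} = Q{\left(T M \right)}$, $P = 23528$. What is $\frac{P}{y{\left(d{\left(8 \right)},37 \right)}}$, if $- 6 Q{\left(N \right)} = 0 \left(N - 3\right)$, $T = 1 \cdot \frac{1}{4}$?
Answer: $\frac{23528}{37} \approx 635.89$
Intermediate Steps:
$T = \frac{1}{4}$ ($T = 1 \cdot \frac{1}{4} = \frac{1}{4} \approx 0.25$)
$Q{\left(N \right)} = 0$ ($Q{\left(N \right)} = - \frac{0 \left(N - 3\right)}{6} = - \frac{0 \left(-3 + N\right)}{6} = \left(- \frac{1}{6}\right) 0 = 0$)
$d{\left(M \right)} = 0$
$y{\left(S,B \right)} = B + S$
$\frac{P}{y{\left(d{\left(8 \right)},37 \right)}} = \frac{23528}{37 + 0} = \frac{23528}{37}$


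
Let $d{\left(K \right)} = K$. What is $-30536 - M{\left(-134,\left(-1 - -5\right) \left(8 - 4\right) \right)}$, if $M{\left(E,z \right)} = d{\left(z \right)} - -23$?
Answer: $-30575$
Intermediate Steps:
$M{\left(E,z \right)} = 23 + z$ ($M{\left(E,z \right)} = z - -23 = z + 23 = 23 + z$)
$-30536 - M{\left(-134,\left(-1 - -5\right) \left(8 - 4\right) \right)} = -30536 - \left(23 + \left(-1 - -5\right) \left(8 - 4\right)\right) = -30536 - \left(23 + \left(-1 + 5\right) 4\right) = -30536 - \left(23 + 4 \cdot 4\right) = -30536 - \left(23 + 16\right) = -30536 - 39 = -30575$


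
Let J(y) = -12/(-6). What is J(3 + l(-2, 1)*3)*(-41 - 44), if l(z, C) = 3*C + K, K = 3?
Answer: -170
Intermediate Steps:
l(z, C) = 3 + 3*C (l(z, C) = 3*C + 3 = 3 + 3*C)
J(y) = 2 (J(y) = -12*(-⅙) = 2)
J(3 + l(-2, 1)*3)*(-41 - 44) = 2*(-41 - 44) = 2*(-85) = -170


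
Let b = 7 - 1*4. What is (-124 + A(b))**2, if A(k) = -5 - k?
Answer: 17424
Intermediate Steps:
b = 3 (b = 7 - 4 = 3)
(-124 + A(b))**2 = (-124 + (-5 - 1*3))**2 = (-124 + (-5 - 3))**2 = (-124 - 8)**2 = (-132)**2 = 17424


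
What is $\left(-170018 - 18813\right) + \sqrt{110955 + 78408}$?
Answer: $-188831 + \sqrt{189363} \approx -1.884 \cdot 10^{5}$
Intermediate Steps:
$\left(-170018 - 18813\right) + \sqrt{110955 + 78408} = -188831 + \sqrt{189363}$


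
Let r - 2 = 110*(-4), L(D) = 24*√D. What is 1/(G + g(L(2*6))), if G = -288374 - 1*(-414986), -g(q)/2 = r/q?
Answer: 6077376/769468724783 - 292*√3/769468724783 ≈ 7.8975e-6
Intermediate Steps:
r = -438 (r = 2 + 110*(-4) = 2 - 440 = -438)
g(q) = 876/q (g(q) = -(-876)/q = 876/q)
G = 126612 (G = -288374 + 414986 = 126612)
1/(G + g(L(2*6))) = 1/(126612 + 876/((24*√(2*6)))) = 1/(126612 + 876/((24*√12))) = 1/(126612 + 876/((24*(2*√3)))) = 1/(126612 + 876/((48*√3))) = 1/(126612 + 876*(√3/144)) = 1/(126612 + 73*√3/12)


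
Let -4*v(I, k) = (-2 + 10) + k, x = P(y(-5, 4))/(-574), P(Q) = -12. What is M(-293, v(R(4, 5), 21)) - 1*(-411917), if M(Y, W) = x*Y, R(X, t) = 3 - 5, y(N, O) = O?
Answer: 118218421/287 ≈ 4.1191e+5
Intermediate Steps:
x = 6/287 (x = -12/(-574) = -12*(-1/574) = 6/287 ≈ 0.020906)
R(X, t) = -2
v(I, k) = -2 - k/4 (v(I, k) = -((-2 + 10) + k)/4 = -(8 + k)/4 = -2 - k/4)
M(Y, W) = 6*Y/287
M(-293, v(R(4, 5), 21)) - 1*(-411917) = (6/287)*(-293) - 1*(-411917) = -1758/287 + 411917 = 118218421/287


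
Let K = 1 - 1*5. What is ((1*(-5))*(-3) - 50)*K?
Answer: 140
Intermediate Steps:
K = -4 (K = 1 - 5 = -4)
((1*(-5))*(-3) - 50)*K = ((1*(-5))*(-3) - 50)*(-4) = (-5*(-3) - 50)*(-4) = (15 - 50)*(-4) = -35*(-4) = 140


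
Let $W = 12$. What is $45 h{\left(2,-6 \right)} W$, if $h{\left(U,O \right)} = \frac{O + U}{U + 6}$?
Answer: $-270$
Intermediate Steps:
$h{\left(U,O \right)} = \frac{O + U}{6 + U}$
$45 h{\left(2,-6 \right)} W = 45 \frac{-6 + 2}{6 + 2} \cdot 12 = 45 \cdot \frac{1}{8} \left(-4\right) 12 = 45 \left(- \frac{1}{2}\right) 12 = \left(- \frac{45}{2}\right) 12 = -270$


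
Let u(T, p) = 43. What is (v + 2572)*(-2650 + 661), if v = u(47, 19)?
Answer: -5201235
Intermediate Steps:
v = 43
(v + 2572)*(-2650 + 661) = (43 + 2572)*(-2650 + 661) = 2615*(-1989) = -5201235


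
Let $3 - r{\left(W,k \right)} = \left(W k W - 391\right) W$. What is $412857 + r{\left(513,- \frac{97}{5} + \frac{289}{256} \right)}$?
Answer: $\frac{3158163442779}{1280} \approx 2.4673 \cdot 10^{9}$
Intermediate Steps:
$r{\left(W,k \right)} = 3 - W \left(-391 + k W^{2}\right)$ ($r{\left(W,k \right)} = 3 - \left(W k W - 391\right) W = 3 - \left(k W^{2} - 391\right) W = 3 - \left(-391 + k W^{2}\right) W = 3 - W \left(-391 + k W^{2}\right)$)
$412857 + r{\left(513,- \frac{97}{5} + \frac{289}{256} \right)} = 412857 + \left(3 + 391 \cdot 513 - \left(- \frac{97}{5} + \frac{289}{256}\right) 513^{3}\right) = 412857 + \left(3 + 200583 - \left(\left(-97\right) \frac{1}{5} + 289 \cdot \frac{1}{256}\right) 135005697\right) = 412857 + \left(3 + 200583 - \left(- \frac{97}{5} + \frac{289}{256}\right) 135005697\right) = 412857 + \left(3 + 200583 - \left(- \frac{23387}{1280}\right) 135005697\right) = 412857 + \left(3 + 200583 + \frac{3157378235739}{1280}\right) = 412857 + \frac{3157634985819}{1280} = \frac{3158163442779}{1280}$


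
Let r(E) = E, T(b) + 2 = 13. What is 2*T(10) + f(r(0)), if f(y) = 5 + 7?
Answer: 34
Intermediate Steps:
T(b) = 11 (T(b) = -2 + 13 = 11)
f(y) = 12
2*T(10) + f(r(0)) = 2*11 + 12 = 22 + 12 = 34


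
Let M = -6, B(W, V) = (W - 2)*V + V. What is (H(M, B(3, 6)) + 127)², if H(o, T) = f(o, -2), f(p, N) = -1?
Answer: 15876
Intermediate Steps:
B(W, V) = V + V*(-2 + W) (B(W, V) = (-2 + W)*V + V = V*(-2 + W) + V = V + V*(-2 + W))
H(o, T) = -1
(H(M, B(3, 6)) + 127)² = (-1 + 127)² = 126² = 15876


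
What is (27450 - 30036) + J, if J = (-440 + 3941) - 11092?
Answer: -10177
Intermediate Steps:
J = -7591 (J = 3501 - 11092 = -7591)
(27450 - 30036) + J = (27450 - 30036) - 7591 = -2586 - 7591 = -10177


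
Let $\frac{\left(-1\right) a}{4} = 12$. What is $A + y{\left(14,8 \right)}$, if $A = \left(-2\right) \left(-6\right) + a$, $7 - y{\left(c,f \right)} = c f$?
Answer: $-141$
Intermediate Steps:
$a = -48$ ($a = \left(-4\right) 12 = -48$)
$y{\left(c,f \right)} = 7 - c f$
$A = -36$ ($A = \left(-2\right) \left(-6\right) - 48 = 12 - 48 = -36$)
$A + y{\left(14,8 \right)} = -36 + \left(7 - 14 \cdot 8\right) = -36 + \left(7 - 112\right) = -36 - 105 = -141$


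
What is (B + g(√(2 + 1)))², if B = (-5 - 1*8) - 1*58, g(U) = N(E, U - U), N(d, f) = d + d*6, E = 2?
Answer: 3249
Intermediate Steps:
N(d, f) = 7*d (N(d, f) = d + 6*d = 7*d)
g(U) = 14 (g(U) = 7*2 = 14)
B = -71 (B = (-5 - 8) - 58 = -13 - 58 = -71)
(B + g(√(2 + 1)))² = (-71 + 14)² = (-57)² = 3249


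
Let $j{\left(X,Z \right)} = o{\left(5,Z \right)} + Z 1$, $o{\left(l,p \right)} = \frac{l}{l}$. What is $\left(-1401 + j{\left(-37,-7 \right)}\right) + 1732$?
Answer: $325$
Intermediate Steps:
$o{\left(l,p \right)} = 1$
$j{\left(X,Z \right)} = 1 + Z$ ($j{\left(X,Z \right)} = 1 + Z 1 = 1 + Z$)
$\left(-1401 + j{\left(-37,-7 \right)}\right) + 1732 = \left(-1401 + \left(1 - 7\right)\right) + 1732 = \left(-1401 - 6\right) + 1732 = -1407 + 1732 = 325$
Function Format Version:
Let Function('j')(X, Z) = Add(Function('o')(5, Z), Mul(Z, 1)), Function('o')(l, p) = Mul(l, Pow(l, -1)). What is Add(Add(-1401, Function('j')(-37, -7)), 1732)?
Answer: 325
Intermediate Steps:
Function('o')(l, p) = 1
Function('j')(X, Z) = Add(1, Z) (Function('j')(X, Z) = Add(1, Mul(Z, 1)) = Add(1, Z))
Add(Add(-1401, Function('j')(-37, -7)), 1732) = Add(Add(-1401, Add(1, -7)), 1732) = Add(Add(-1401, -6), 1732) = Add(-1407, 1732) = 325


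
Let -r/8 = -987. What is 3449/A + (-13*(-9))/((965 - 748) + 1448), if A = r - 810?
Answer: 730183/1310910 ≈ 0.55700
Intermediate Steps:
r = 7896 (r = -8*(-987) = 7896)
A = 7086 (A = 7896 - 810 = 7086)
3449/A + (-13*(-9))/((965 - 748) + 1448) = 3449/7086 + (-13*(-9))/((965 - 748) + 1448) = 3449*(1/7086) + 117/(217 + 1448) = 3449/7086 + 117/1665 = 3449/7086 + 117*(1/1665) = 3449/7086 + 13/185 = 730183/1310910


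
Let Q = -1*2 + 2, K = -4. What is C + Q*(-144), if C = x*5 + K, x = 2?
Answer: 6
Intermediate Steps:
C = 6 (C = 2*5 - 4 = 10 - 4 = 6)
Q = 0 (Q = -2 + 2 = 0)
C + Q*(-144) = 6 + 0*(-144) = 6 + 0 = 6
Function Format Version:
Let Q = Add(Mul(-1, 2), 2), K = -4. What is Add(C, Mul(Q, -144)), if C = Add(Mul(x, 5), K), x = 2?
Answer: 6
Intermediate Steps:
C = 6 (C = Add(Mul(2, 5), -4) = Add(10, -4) = 6)
Q = 0 (Q = Add(-2, 2) = 0)
Add(C, Mul(Q, -144)) = Add(6, Mul(0, -144)) = Add(6, 0) = 6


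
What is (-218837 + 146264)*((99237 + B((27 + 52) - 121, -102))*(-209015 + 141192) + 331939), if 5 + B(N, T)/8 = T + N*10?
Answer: 467680539686112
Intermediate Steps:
B(N, T) = -40 + 8*T + 80*N (B(N, T) = -40 + 8*(T + N*10) = -40 + 8*(T + 10*N) = -40 + (8*T + 80*N) = -40 + 8*T + 80*N)
(-218837 + 146264)*((99237 + B((27 + 52) - 121, -102))*(-209015 + 141192) + 331939) = (-218837 + 146264)*((99237 + (-40 + 8*(-102) + 80*((27 + 52) - 121)))*(-209015 + 141192) + 331939) = -72573*((99237 + (-40 - 816 + 80*(79 - 121)))*(-67823) + 331939) = -72573*((99237 + (-40 - 816 + 80*(-42)))*(-67823) + 331939) = -72573*((99237 + (-40 - 816 - 3360))*(-67823) + 331939) = -72573*((99237 - 4216)*(-67823) + 331939) = -72573*(95021*(-67823) + 331939) = -72573*(-6444609283 + 331939) = -72573*(-6444277344) = 467680539686112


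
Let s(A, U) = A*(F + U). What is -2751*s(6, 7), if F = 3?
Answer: -165060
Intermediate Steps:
s(A, U) = A*(3 + U)
-2751*s(6, 7) = -16506*(3 + 7) = -16506*10 = -2751*60 = -165060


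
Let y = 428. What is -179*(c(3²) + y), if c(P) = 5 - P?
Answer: -75896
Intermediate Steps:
-179*(c(3²) + y) = -179*((5 - 1*3²) + 428) = -179*((5 - 1*9) + 428) = -179*((5 - 9) + 428) = -179*(-4 + 428) = -179*424 = -75896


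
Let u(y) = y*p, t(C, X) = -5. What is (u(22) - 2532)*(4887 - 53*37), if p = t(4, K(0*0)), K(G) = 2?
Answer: -7730492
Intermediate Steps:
p = -5
u(y) = -5*y (u(y) = y*(-5) = -5*y)
(u(22) - 2532)*(4887 - 53*37) = (-5*22 - 2532)*(4887 - 53*37) = (-110 - 2532)*(4887 - 1961) = -2642*2926 = -7730492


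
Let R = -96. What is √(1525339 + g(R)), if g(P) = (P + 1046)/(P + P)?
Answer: 19*√2433774/24 ≈ 1235.0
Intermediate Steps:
g(P) = (1046 + P)/(2*P) (g(P) = (1046 + P)/((2*P)) = (1046 + P)*(1/(2*P)) = (1046 + P)/(2*P))
√(1525339 + g(R)) = √(1525339 + (½)*(1046 - 96)/(-96)) = √(1525339 + (½)*(-1/96)*950) = √(1525339 - 475/96) = √(146432069/96) = 19*√2433774/24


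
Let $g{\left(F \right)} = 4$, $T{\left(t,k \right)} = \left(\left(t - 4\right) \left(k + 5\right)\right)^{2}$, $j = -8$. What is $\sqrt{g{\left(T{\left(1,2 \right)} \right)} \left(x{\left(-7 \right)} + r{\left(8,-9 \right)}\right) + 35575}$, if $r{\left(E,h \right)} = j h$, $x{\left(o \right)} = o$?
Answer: $\sqrt{35835} \approx 189.3$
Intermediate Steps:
$T{\left(t,k \right)} = \left(-4 + t\right)^{2} \left(5 + k\right)^{2}$ ($T{\left(t,k \right)} = \left(\left(-4 + t\right) \left(5 + k\right)\right)^{2} = \left(-4 + t\right)^{2} \left(5 + k\right)^{2}$)
$r{\left(E,h \right)} = - 8 h$
$\sqrt{g{\left(T{\left(1,2 \right)} \right)} \left(x{\left(-7 \right)} + r{\left(8,-9 \right)}\right) + 35575} = \sqrt{4 \left(-7 - -72\right) + 35575} = \sqrt{4 \left(-7 + 72\right) + 35575} = \sqrt{4 \cdot 65 + 35575} = \sqrt{260 + 35575} = \sqrt{35835}$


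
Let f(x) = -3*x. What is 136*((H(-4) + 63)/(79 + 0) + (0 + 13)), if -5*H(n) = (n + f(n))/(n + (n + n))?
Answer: 2223872/1185 ≈ 1876.7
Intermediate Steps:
H(n) = 2/15 (H(n) = -(n - 3*n)/(5*(n + (n + n))) = -(-2*n)/(5*(n + 2*n)) = -(-2*n)/(5*(3*n)) = -(-2*n)*1/(3*n)/5 = -⅕*(-⅔) = 2/15)
136*((H(-4) + 63)/(79 + 0) + (0 + 13)) = 136*((2/15 + 63)/(79 + 0) + (0 + 13)) = 136*((947/15)/79 + 13) = 136*((947/15)*(1/79) + 13) = 136*(947/1185 + 13) = 136*(16352/1185) = 2223872/1185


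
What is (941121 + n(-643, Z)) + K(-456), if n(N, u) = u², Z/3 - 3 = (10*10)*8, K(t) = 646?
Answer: 6745048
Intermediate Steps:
Z = 2409 (Z = 9 + 3*((10*10)*8) = 9 + 3*(100*8) = 9 + 3*800 = 9 + 2400 = 2409)
(941121 + n(-643, Z)) + K(-456) = (941121 + 2409²) + 646 = (941121 + 5803281) + 646 = 6744402 + 646 = 6745048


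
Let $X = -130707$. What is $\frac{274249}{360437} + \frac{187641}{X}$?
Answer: $- \frac{3531832786}{5234626551} \approx -0.67471$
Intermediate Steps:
$\frac{274249}{360437} + \frac{187641}{X} = \frac{274249}{360437} + \frac{187641}{-130707} = 274249 \cdot \frac{1}{360437} + 187641 \left(- \frac{1}{130707}\right) = \frac{274249}{360437} - \frac{20849}{14523} = - \frac{3531832786}{5234626551}$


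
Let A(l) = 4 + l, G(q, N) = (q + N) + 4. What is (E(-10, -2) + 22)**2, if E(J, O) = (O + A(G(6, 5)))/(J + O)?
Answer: 61009/144 ≈ 423.67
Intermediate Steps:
G(q, N) = 4 + N + q (G(q, N) = (N + q) + 4 = 4 + N + q)
E(J, O) = (19 + O)/(J + O) (E(J, O) = (O + (4 + (4 + 5 + 6)))/(J + O) = (O + (4 + 15))/(J + O) = (O + 19)/(J + O) = (19 + O)/(J + O))
(E(-10, -2) + 22)**2 = ((19 - 2)/(-10 - 2) + 22)**2 = (17/(-12) + 22)**2 = (-1/12*17 + 22)**2 = (-17/12 + 22)**2 = (247/12)**2 = 61009/144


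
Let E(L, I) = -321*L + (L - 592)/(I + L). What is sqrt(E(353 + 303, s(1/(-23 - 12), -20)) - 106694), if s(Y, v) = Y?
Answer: I*sqrt(18581993409190)/7653 ≈ 563.27*I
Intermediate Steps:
E(L, I) = -321*L + (-592 + L)/(I + L)
sqrt(E(353 + 303, s(1/(-23 - 12), -20)) - 106694) = sqrt((-592 + (353 + 303) - 321*(353 + 303)**2 - 321*(353 + 303)/(-23 - 12))/(1/(-23 - 12) + (353 + 303)) - 106694) = sqrt((-592 + 656 - 321*656**2 - 321*656/(-35))/(1/(-35) + 656) - 106694) = sqrt((-592 + 656 - 321*430336 - 321*(-1/35)*656)/(-1/35 + 656) - 106694) = sqrt((-592 + 656 - 138137856 + 210576/35)/(22959/35) - 106694) = sqrt((35/22959)*(-4834612144/35) - 106694) = sqrt(-4834612144/22959 - 106694) = sqrt(-7284199690/22959) = I*sqrt(18581993409190)/7653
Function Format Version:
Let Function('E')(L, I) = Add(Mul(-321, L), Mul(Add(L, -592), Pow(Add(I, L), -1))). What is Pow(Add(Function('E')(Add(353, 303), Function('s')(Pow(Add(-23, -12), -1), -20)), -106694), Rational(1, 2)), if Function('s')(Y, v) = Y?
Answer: Mul(Rational(1, 7653), I, Pow(18581993409190, Rational(1, 2))) ≈ Mul(563.27, I)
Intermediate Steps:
Function('E')(L, I) = Add(Mul(-321, L), Mul(Pow(Add(I, L), -1), Add(-592, L))) (Function('E')(L, I) = Add(Mul(-321, L), Mul(Add(-592, L), Pow(Add(I, L), -1))) = Add(Mul(-321, L), Mul(Pow(Add(I, L), -1), Add(-592, L))))
Pow(Add(Function('E')(Add(353, 303), Function('s')(Pow(Add(-23, -12), -1), -20)), -106694), Rational(1, 2)) = Pow(Add(Mul(Pow(Add(Pow(Add(-23, -12), -1), Add(353, 303)), -1), Add(-592, Add(353, 303), Mul(-321, Pow(Add(353, 303), 2)), Mul(-321, Pow(Add(-23, -12), -1), Add(353, 303)))), -106694), Rational(1, 2)) = Pow(Add(Mul(Pow(Add(Pow(-35, -1), 656), -1), Add(-592, 656, Mul(-321, Pow(656, 2)), Mul(-321, Pow(-35, -1), 656))), -106694), Rational(1, 2)) = Pow(Add(Mul(Pow(Add(Rational(-1, 35), 656), -1), Add(-592, 656, Mul(-321, 430336), Mul(-321, Rational(-1, 35), 656))), -106694), Rational(1, 2)) = Pow(Add(Mul(Pow(Rational(22959, 35), -1), Add(-592, 656, -138137856, Rational(210576, 35))), -106694), Rational(1, 2)) = Pow(Add(Mul(Rational(35, 22959), Rational(-4834612144, 35)), -106694), Rational(1, 2)) = Pow(Add(Rational(-4834612144, 22959), -106694), Rational(1, 2)) = Pow(Rational(-7284199690, 22959), Rational(1, 2)) = Mul(Rational(1, 7653), I, Pow(18581993409190, Rational(1, 2)))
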